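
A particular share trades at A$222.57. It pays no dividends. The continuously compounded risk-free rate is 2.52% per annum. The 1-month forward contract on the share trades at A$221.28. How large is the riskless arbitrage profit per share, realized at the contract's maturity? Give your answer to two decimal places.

Fair forward: F* = S·e^(carry·T), with carry = r = 0.0252
F* = 222.57 · e^(0.0252 × 1/12) = 222.57 · e^0.002100 = 222.57 × 1.002102 = A$223.0378
Market A$221.28 < fair A$223.0378: forward underpriced → reverse cash-and-carry (short spot, go long the forward).
At maturity, profit = |F_mkt − F*| = |221.28 − 223.0378| = A$1.76 per share

A$1.76 per share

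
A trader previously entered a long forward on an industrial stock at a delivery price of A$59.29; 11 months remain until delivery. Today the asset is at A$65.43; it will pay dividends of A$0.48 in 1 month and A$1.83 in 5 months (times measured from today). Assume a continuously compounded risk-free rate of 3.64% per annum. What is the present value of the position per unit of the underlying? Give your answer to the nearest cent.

PV(remaining dividends) I = 0.48·e^(−0.0364·1/12) + 1.83·e^(−0.0364·5/12) = 2.2810
Current forward F = (S − I)·e^(rT) = (65.43 − 2.2810)·e^(0.0364·11/12) = 63.1490 × 1.033930 = 65.2916
Value (long) = (F − K)·e^(−rT) = (65.2916 − 59.29) × 0.967184 = 5.8047
Value = A$5.80

A$5.80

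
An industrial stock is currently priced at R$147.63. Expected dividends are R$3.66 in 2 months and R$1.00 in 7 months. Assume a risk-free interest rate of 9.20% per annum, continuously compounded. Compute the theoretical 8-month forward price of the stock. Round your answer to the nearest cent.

PV(dividends) I = 3.66·e^(−0.0920·2/12) + 1.00·e^(−0.0920·7/12)
I = 3.6043 + 0.9477 = 4.5520
F = (S − I)·e^(rT) = (147.63 − 4.5520) · e^(0.0920·8/12)
= 143.0780 · e^0.061333 = 143.0780 × 1.063253 = R$152.13

R$152.13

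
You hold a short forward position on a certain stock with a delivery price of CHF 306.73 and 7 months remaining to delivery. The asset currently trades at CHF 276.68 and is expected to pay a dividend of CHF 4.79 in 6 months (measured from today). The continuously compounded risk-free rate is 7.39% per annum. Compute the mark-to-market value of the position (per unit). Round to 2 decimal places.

PV(remaining dividends) I = 4.79·e^(−0.0739·6/12) = 4.6162
Current forward F = (S − I)·e^(rT) = (276.68 − 4.6162)·e^(0.0739·7/12) = 272.0638 × 1.044051 = 284.0485
Value (long) = (F − K)·e^(−rT) = (284.0485 − 306.73) × 0.957808 = -21.7245
Short position value = −(long value) = CHF 21.72

CHF 21.72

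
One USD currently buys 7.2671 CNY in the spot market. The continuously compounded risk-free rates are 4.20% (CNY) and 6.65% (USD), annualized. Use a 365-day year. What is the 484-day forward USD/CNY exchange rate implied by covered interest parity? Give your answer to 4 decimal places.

7.0348

F = S·e^((r_CNY − r_USD)T) = 7.2671 · e^((0.0420 − 0.0665) × 484/365)
= 7.2671 · e^-0.032488 = 7.2671 × 0.968034
F = 7.0348 CNY per USD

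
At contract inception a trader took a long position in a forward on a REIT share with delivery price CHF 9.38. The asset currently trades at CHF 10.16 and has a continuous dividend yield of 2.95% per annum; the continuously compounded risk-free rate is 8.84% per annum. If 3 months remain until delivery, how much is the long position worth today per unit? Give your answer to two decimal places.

Current fair forward for the remaining 3 months: F = S·e^((r − q)·T), (r − q) = 0.0884 − 0.0295 = 0.0589
F = 10.16 · e^(0.0589 × 3/12) = 10.16 × 1.014834 = 10.3107
Value of long forward = (F − K)·e^(−rT) = (10.3107 − 9.38) · e^(−0.0884·3/12)
= 0.9307 × 0.978142 = 0.91

CHF 0.91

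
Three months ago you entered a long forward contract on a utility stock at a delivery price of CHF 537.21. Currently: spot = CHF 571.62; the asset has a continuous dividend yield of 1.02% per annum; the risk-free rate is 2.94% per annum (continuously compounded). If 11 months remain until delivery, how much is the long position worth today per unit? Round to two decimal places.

Current fair forward for the remaining 11 months: F = S·e^((r − q)·T), (r − q) = 0.0294 − 0.0102 = 0.0192
F = 571.62 · e^(0.0192 × 11/12) = 571.62 × 1.017756 = 581.7697
Value of long forward = (F − K)·e^(−rT) = (581.7697 − 537.21) · e^(−0.0294·11/12)
= 44.5597 × 0.973410 = 43.37

CHF 43.37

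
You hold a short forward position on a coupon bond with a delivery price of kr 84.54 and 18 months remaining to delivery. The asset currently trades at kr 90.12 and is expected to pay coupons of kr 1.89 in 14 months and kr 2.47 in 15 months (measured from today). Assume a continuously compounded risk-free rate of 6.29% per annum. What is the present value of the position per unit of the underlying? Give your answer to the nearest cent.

PV(remaining coupons) I = 1.89·e^(−0.0629·14/12) + 2.47·e^(−0.0629·15/12) = 4.0395
Current forward F = (S − I)·e^(rT) = (90.12 − 4.0395)·e^(0.0629·18/12) = 86.0805 × 1.098944 = 94.5976
Value (long) = (F − K)·e^(−rT) = (94.5976 − 84.54) × 0.909964 = 9.1521
Short position value = −(long value) = -kr 9.15

-kr 9.15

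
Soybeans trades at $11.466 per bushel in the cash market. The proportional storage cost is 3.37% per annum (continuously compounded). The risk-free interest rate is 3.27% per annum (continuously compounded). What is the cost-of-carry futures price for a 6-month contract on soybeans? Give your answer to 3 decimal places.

Net carry = r + u − y = 0.0327 + 0.0337 − 0.0000 = 0.0664
F = S·e^((r+u−y)T) = 11.466 · e^(0.0664 × 6/12) = 11.466 · e^0.033200
= 11.466 × 1.033757 = $11.853 per bushel

$11.853 per bushel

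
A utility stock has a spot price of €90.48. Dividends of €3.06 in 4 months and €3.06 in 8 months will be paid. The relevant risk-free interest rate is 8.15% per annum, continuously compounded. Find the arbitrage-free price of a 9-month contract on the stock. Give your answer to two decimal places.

€89.94

PV(dividends) I = 3.06·e^(−0.0815·4/12) + 3.06·e^(−0.0815·8/12)
I = 2.9780 + 2.8982 = 5.8762
F = (S − I)·e^(rT) = (90.48 − 5.8762) · e^(0.0815·9/12)
= 84.6038 · e^0.061125 = 84.6038 × 1.063032 = €89.94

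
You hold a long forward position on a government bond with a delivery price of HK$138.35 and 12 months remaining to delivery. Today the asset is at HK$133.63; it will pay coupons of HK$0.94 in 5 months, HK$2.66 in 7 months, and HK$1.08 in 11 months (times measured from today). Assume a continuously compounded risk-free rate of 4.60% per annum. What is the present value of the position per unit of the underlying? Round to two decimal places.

-HK$3.05

PV(remaining coupons) I = 0.94·e^(−0.0460·5/12) + 2.66·e^(−0.0460·7/12) + 1.08·e^(−0.0460·11/12) = 4.5471
Current forward F = (S − I)·e^(rT) = (133.63 − 4.5471)·e^(0.0460·12/12) = 129.0829 × 1.047074 = 135.1593
Value (long) = (F − K)·e^(−rT) = (135.1593 − 138.35) × 0.955042 = -3.0473
Value = -HK$3.05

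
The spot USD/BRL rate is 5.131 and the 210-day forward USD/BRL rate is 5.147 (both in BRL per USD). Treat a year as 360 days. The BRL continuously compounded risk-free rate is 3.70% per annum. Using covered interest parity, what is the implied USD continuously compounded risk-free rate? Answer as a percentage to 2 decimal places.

F = S·e^((r_BRL − r_USD)T) ⇒ r_USD = r_BRL − ln(F/S)/T
ln(5.147/5.131) = 0.003113; /(210/360) = 0.005337
r_USD = 0.0370 − 0.005337 = 0.031663
r_USD = 3.17%

3.17%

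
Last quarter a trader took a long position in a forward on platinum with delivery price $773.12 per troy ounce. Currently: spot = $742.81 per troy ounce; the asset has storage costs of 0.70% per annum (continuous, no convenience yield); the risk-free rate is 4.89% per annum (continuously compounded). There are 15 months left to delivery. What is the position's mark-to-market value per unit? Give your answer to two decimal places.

Current fair forward for the remaining 15 months: F = S·e^((r + u)·T), (r + u) = 0.0489 + 0.0070 = 0.0559
F = 742.81 · e^(0.0559 × 15/12) = 742.81 × 1.072374 = 796.5701
Value of long forward = (F − K)·e^(−rT) = (796.5701 − 773.12) · e^(−0.0489·15/12)
= 23.4501 × 0.940706 = 22.06

$22.06 per troy ounce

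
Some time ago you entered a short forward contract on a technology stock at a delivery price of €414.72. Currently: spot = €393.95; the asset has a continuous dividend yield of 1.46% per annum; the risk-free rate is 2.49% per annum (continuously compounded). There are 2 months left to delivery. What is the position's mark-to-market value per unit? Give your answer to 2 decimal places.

Current fair forward for the remaining 2 months: F = S·e^((r − q)·T), (r − q) = 0.0249 − 0.0146 = 0.0103
F = 393.95 · e^(0.0103 × 2/12) = 393.95 × 1.001718 = 394.6268
Value of long forward = (F − K)·e^(−rT) = (394.6268 − 414.72) · e^(−0.0249·2/12)
= -20.0932 × 0.995859 = -20.01
Short position value = −(long value) = €20.01

€20.01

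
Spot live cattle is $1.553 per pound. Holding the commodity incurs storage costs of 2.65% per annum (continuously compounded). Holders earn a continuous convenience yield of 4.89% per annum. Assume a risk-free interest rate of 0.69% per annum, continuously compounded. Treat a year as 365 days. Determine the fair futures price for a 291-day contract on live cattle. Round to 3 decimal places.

$1.534 per pound

Net carry = r + u − y = 0.0069 + 0.0265 − 0.0489 = -0.0155
F = S·e^((r+u−y)T) = 1.553 · e^(-0.0155 × 291/365) = 1.553 · e^-0.012358
= 1.553 × 0.987718 = $1.534 per pound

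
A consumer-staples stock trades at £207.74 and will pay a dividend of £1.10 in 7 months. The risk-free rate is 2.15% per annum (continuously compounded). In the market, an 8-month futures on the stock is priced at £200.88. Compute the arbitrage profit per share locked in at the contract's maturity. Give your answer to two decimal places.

PV(dividends) I = 1.10·e^(−0.0215·7/12) = 1.0863
Fair futures F* = (S − I)·e^(rT) = (207.74 − 1.0863)·e^0.014333 = 206.6537 × 1.014436 = 209.6370
Market £200.88 < fair 209.6370: forward underpriced → reverse cash-and-carry (short the stock, invest proceeds at r, pay the dividends, go long the forward).
Profit at T = |F_mkt − F*| = |200.88 − 209.6370| = £8.76 per share

£8.76 per share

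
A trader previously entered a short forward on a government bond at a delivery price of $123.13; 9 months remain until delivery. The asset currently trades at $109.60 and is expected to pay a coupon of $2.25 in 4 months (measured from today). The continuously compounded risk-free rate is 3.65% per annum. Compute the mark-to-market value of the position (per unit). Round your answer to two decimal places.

$12.43

PV(remaining coupons) I = 2.25·e^(−0.0365·4/12) = 2.2228
Current forward F = (S − I)·e^(rT) = (109.60 − 2.2228)·e^(0.0365·9/12) = 107.3772 × 1.027753 = 110.3572
Value (long) = (F − K)·e^(−rT) = (110.3572 − 123.13) × 0.972996 = -12.4279
Short position value = −(long value) = $12.43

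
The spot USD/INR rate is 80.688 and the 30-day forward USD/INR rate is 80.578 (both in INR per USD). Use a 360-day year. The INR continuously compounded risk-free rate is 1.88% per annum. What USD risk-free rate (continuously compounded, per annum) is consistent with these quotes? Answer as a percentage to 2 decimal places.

F = S·e^((r_INR − r_USD)T) ⇒ r_USD = r_INR − ln(F/S)/T
ln(80.578/80.688) = -0.001364; /(30/360) = -0.016368
r_USD = 0.0188 + 0.016368 = 0.035168
r_USD = 3.52%

3.52%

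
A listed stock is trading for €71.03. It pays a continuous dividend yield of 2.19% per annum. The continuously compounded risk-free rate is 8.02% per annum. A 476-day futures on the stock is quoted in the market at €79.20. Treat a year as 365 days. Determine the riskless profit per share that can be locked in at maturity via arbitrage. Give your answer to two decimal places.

Fair futures: F* = S·e^(carry·T), with carry = (r − q) = 0.0802 − 0.0219 = 0.0583
F* = 71.03 · e^(0.0583 × 476/365) = 71.03 · e^0.076030 = 71.03 × 1.078995 = €76.6410
Market €79.20 > fair €76.6410: forward overpriced → cash-and-carry (buy spot, short the forward).
At maturity, profit = |F_mkt − F*| = |79.20 − 76.6410| = €2.56 per share

€2.56 per share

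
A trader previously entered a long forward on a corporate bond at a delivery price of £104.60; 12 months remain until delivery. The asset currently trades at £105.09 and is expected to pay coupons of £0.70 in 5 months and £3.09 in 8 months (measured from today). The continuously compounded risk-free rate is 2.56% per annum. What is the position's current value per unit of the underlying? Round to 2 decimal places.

PV(remaining coupons) I = 0.70·e^(−0.0256·5/12) + 3.09·e^(−0.0256·8/12) = 3.7303
Current forward F = (S − I)·e^(rT) = (105.09 − 3.7303)·e^(0.0256·12/12) = 101.3597 × 1.025930 = 103.9880
Value (long) = (F − K)·e^(−rT) = (103.9880 − 104.60) × 0.974725 = -0.5965
Value = -£0.60

-£0.60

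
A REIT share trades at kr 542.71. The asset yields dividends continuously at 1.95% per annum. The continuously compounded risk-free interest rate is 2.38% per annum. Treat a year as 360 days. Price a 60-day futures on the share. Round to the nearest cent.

F = S·e^((r − q)T) = 542.71 · e^((0.0238 − 0.0195) × 60/360)
= 542.71 · e^0.000717 = 542.71 × 1.000717
F = kr 543.10

kr 543.10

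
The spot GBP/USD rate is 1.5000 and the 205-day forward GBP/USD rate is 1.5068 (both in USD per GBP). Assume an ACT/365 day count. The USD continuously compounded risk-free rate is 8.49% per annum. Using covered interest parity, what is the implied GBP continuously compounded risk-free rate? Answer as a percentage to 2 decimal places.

7.68%

F = S·e^((r_USD − r_GBP)T) ⇒ r_GBP = r_USD − ln(F/S)/T
ln(1.5068/1.5000) = 0.004523; /(205/365) = 0.008053
r_GBP = 0.0849 − 0.008053 = 0.076847
r_GBP = 7.68%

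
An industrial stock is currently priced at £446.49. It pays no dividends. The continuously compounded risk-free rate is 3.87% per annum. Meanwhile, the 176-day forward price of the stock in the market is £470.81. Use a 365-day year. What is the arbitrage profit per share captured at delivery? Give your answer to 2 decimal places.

£15.91 per share

Fair forward: F* = S·e^(carry·T), with carry = r = 0.0387
F* = 446.49 · e^(0.0387 × 176/365) = 446.49 · e^0.018661 = 446.49 × 1.018836 = £454.9001
Market £470.81 > fair £454.9001: forward overpriced → cash-and-carry (buy spot, short the forward).
At maturity, profit = |F_mkt − F*| = |470.81 − 454.9001| = £15.91 per share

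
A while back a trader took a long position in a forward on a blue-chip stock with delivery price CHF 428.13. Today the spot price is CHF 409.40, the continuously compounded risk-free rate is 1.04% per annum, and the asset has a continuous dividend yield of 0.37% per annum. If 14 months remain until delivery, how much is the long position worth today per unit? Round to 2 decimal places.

-CHF 15.33

Current fair forward for the remaining 14 months: F = S·e^((r − q)·T), (r − q) = 0.0104 − 0.0037 = 0.0067
F = 409.40 · e^(0.0067 × 14/12) = 409.40 × 1.007847 = 412.6126
Value of long forward = (F − K)·e^(−rT) = (412.6126 − 428.13) · e^(−0.0104·14/12)
= -15.5174 × 0.987940 = -15.33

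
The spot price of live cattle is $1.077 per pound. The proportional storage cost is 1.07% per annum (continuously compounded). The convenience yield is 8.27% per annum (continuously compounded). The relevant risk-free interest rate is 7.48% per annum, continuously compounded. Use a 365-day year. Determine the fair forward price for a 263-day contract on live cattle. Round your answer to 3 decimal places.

Net carry = r + u − y = 0.0748 + 0.0107 − 0.0827 = 0.0028
F = S·e^((r+u−y)T) = 1.077 · e^(0.0028 × 263/365) = 1.077 · e^0.002018
= 1.077 × 1.002020 = $1.079 per pound

$1.079 per pound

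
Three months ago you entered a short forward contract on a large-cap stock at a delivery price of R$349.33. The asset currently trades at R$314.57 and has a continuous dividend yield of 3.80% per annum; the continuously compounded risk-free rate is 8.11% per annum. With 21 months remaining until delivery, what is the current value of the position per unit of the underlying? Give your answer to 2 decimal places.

Current fair forward for the remaining 21 months: F = S·e^((r − q)·T), (r − q) = 0.0811 − 0.0380 = 0.0431
F = 314.57 · e^(0.0431 × 21/12) = 314.57 × 1.078342 = 339.2140
Value of long forward = (F − K)·e^(−rT) = (339.2140 − 349.33) · e^(−0.0811·21/12)
= -10.1160 × 0.867686 = -8.78
Short position value = −(long value) = R$8.78

R$8.78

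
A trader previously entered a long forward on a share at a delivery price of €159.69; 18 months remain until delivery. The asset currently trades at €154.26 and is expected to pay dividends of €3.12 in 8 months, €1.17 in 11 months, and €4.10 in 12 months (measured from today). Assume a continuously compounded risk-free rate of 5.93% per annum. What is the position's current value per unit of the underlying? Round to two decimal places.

PV(remaining dividends) I = 3.12·e^(−0.0593·8/12) + 1.17·e^(−0.0593·11/12) + 4.10·e^(−0.0593·12/12) = 7.9711
Current forward F = (S − I)·e^(rT) = (154.26 − 7.9711)·e^(0.0593·18/12) = 146.2889 × 1.093026 = 159.8976
Value (long) = (F − K)·e^(−rT) = (159.8976 − 159.69) × 0.914891 = 0.1899
Value = €0.19

€0.19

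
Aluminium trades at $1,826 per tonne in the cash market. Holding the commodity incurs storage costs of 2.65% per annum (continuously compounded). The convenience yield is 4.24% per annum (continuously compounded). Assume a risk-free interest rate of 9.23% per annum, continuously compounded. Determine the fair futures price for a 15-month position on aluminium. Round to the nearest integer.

Net carry = r + u − y = 0.0923 + 0.0265 − 0.0424 = 0.0764
F = S·e^((r+u−y)T) = 1826 · e^(0.0764 × 15/12) = 1826 · e^0.095500
= 1826 × 1.100209 = $2,009 per tonne

$2,009 per tonne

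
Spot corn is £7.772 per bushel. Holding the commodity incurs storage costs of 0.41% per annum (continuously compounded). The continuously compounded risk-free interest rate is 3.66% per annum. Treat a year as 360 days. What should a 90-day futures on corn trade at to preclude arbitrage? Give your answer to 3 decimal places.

£7.851 per bushel

Net carry = r + u − y = 0.0366 + 0.0041 − 0.0000 = 0.0407
F = S·e^((r+u−y)T) = 7.772 · e^(0.0407 × 90/360) = 7.772 · e^0.010175
= 7.772 × 1.010227 = £7.851 per bushel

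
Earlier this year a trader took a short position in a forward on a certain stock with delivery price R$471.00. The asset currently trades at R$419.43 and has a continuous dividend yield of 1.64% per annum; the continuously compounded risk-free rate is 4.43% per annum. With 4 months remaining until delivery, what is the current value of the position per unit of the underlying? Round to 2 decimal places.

Current fair forward for the remaining 4 months: F = S·e^((r − q)·T), (r − q) = 0.0443 − 0.0164 = 0.0279
F = 419.43 · e^(0.0279 × 4/12) = 419.43 × 1.009343 = 423.3487
Value of long forward = (F − K)·e^(−rT) = (423.3487 − 471.00) · e^(−0.0443·4/12)
= -47.6513 × 0.985342 = -46.95
Short position value = −(long value) = R$46.95

R$46.95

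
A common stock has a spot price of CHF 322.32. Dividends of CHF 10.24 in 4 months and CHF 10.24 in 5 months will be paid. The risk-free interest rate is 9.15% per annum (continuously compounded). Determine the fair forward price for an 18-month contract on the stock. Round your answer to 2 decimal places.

CHF 347.04

PV(dividends) I = 10.24·e^(−0.0915·4/12) + 10.24·e^(−0.0915·5/12)
I = 9.9324 + 9.8569 = 19.7893
F = (S − I)·e^(rT) = (322.32 − 19.7893) · e^(0.0915·18/12)
= 302.5307 · e^0.137250 = 302.5307 × 1.147115 = CHF 347.04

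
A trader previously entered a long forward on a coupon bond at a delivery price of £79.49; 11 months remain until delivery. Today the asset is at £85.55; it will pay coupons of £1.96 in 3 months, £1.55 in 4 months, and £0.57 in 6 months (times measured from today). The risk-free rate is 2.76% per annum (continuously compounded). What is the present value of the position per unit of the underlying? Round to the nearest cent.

£4.00

PV(remaining coupons) I = 1.96·e^(−0.0276·3/12) + 1.55·e^(−0.0276·4/12) + 0.57·e^(−0.0276·6/12) = 4.0445
Current forward F = (S − I)·e^(rT) = (85.55 − 4.0445)·e^(0.0276·11/12) = 81.5055 × 1.025623 = 83.5939
Value (long) = (F − K)·e^(−rT) = (83.5939 − 79.49) × 0.975017 = 4.0014
Value = £4.00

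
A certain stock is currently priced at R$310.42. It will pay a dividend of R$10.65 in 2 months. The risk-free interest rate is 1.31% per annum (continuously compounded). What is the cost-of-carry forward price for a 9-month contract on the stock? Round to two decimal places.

PV(dividends) I = 10.65·e^(−0.0131·2/12)
I = 10.6268
F = (S − I)·e^(rT) = (310.42 − 10.6268) · e^(0.0131·9/12)
= 299.7932 · e^0.009825 = 299.7932 × 1.009873 = R$302.75

R$302.75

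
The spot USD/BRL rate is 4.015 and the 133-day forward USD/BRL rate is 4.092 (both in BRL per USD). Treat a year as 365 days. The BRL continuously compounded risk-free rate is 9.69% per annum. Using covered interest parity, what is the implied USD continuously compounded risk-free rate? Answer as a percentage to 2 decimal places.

F = S·e^((r_BRL − r_USD)T) ⇒ r_USD = r_BRL − ln(F/S)/T
ln(4.092/4.015) = 0.018997; /(133/365) = 0.052135
r_USD = 0.0969 − 0.052135 = 0.044765
r_USD = 4.48%

4.48%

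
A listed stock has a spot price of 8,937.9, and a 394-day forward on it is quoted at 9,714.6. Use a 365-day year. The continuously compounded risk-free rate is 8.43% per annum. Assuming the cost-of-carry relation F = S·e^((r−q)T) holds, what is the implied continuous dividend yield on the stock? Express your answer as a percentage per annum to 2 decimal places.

From F = S·e^((r−q)T): (r − q) = ln(F/S)/T
ln(9714.6/8937.9) = ln(1.086900) = 0.083330
(r − q) = 0.083330 / (394/365) = 0.077197
q = r − ln(F/S)/T = 0.0843 − 0.077197 = 0.007103
q = 0.71%

0.71%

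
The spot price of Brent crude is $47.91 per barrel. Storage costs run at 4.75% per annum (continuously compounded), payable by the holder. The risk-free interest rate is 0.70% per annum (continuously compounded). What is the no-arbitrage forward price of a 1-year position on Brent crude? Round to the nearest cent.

Net carry = r + u − y = 0.0070 + 0.0475 − 0.0000 = 0.0545
F = S·e^((r+u−y)T) = 47.91 · e^(0.0545 × 1) = 47.91 · e^0.054500
= 47.91 × 1.056012 = $50.59 per barrel

$50.59 per barrel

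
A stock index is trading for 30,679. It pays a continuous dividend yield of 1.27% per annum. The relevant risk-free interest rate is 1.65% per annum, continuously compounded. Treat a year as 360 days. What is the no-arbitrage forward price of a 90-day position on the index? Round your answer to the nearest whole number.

F = S·e^((r − q)T) = 30679 · e^((0.0165 − 0.0127) × 90/360)
= 30679 · e^0.000950 = 30679 × 1.000950
F = 30,708

30,708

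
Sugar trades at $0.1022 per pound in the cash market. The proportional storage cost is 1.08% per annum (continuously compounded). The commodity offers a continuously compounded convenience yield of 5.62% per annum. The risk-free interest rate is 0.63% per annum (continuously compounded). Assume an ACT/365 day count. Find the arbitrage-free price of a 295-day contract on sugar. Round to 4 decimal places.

Net carry = r + u − y = 0.0063 + 0.0108 − 0.0562 = -0.0391
F = S·e^((r+u−y)T) = 0.1022 · e^(-0.0391 × 295/365) = 0.1022 · e^-0.031601
= 0.1022 × 0.968893 = $0.0990 per pound

$0.0990 per pound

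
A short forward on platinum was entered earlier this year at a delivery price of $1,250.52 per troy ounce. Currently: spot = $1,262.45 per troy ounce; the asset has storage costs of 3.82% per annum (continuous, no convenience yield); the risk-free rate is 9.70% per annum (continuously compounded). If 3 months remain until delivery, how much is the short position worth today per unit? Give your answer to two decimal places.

Current fair forward for the remaining 3 months: F = S·e^((r + u)·T), (r + u) = 0.0970 + 0.0382 = 0.1352
F = 1262.45 · e^(0.1352 × 3/12) = 1262.45 × 1.03437771 = 1305.8501
Value of long forward = (F − K)·e^(−rT) = (1305.8501 − 1250.52) · e^(−0.0970·3/12)
= 55.3301 × 0.97604167 = 54.00
Short position value = −(long value) = -$54.00

-$54.00 per troy ounce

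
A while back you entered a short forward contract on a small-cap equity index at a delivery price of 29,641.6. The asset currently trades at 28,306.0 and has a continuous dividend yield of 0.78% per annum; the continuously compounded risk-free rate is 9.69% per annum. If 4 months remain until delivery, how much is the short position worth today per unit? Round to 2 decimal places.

Current fair forward for the remaining 4 months: F = S·e^((r − q)·T), (r − q) = 0.0969 − 0.0078 = 0.0891
F = 28306.0 · e^(0.0891 × 4/12) = 28306.0 × 1.03014544 = 29159.2968
Value of long forward = (F − K)·e^(−rT) = (29159.2968 − 29641.6) · e^(−0.0969·4/12)
= -482.3032 × 0.96821607 = -466.97
Short position value = −(long value) = 466.97

466.97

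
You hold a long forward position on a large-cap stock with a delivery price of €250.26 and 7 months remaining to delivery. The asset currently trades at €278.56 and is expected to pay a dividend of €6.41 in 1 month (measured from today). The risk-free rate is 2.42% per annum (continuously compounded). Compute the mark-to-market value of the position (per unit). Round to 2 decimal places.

PV(remaining dividends) I = 6.41·e^(−0.0242·1/12) = 6.3971
Current forward F = (S − I)·e^(rT) = (278.56 − 6.3971)·e^(0.0242·7/12) = 272.1629 × 1.014217 = 276.0322
Value (long) = (F − K)·e^(−rT) = (276.0322 − 250.26) × 0.985983 = 25.4110
Value = €25.41

€25.41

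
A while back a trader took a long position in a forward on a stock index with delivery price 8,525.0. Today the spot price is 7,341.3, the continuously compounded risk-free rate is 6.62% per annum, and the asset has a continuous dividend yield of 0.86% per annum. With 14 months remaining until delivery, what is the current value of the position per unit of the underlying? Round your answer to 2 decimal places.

Current fair forward for the remaining 14 months: F = S·e^((r − q)·T), (r − q) = 0.0662 − 0.0086 = 0.0576
F = 7341.3 · e^(0.0576 × 14/12) = 7341.3 × 1.06950936 = 7851.5891
Value of long forward = (F − K)·e^(−rT) = (7851.5891 − 8525.0) · e^(−0.0662·14/12)
= -673.4109 × 0.92567384 = -623.36

-623.36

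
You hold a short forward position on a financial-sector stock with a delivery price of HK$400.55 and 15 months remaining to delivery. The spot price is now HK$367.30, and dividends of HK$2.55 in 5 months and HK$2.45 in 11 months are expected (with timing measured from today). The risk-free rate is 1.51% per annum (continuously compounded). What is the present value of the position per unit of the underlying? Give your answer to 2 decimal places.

PV(remaining dividends) I = 2.55·e^(−0.0151·5/12) + 2.45·e^(−0.0151·11/12) = 4.9503
Current forward F = (S − I)·e^(rT) = (367.30 − 4.9503)·e^(0.0151·15/12) = 362.3497 × 1.019054 = 369.2539
Value (long) = (F − K)·e^(−rT) = (369.2539 − 400.55) × 0.981302 = -30.7109
Short position value = −(long value) = HK$30.71

HK$30.71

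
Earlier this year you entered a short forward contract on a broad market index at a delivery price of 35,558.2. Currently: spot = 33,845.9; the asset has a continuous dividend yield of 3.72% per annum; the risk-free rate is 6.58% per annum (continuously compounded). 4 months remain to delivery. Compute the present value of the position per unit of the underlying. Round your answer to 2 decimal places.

1357.98

Current fair forward for the remaining 4 months: F = S·e^((r − q)·T), (r − q) = 0.0658 − 0.0372 = 0.0286
F = 33845.9 · e^(0.0286 × 4/12) = 33845.9 × 1.00957892 = 34170.1072
Value of long forward = (F − K)·e^(−rT) = (34170.1072 − 35558.2) · e^(−0.0658·4/12)
= -1388.0928 × 0.97830545 = -1357.98
Short position value = −(long value) = 1357.98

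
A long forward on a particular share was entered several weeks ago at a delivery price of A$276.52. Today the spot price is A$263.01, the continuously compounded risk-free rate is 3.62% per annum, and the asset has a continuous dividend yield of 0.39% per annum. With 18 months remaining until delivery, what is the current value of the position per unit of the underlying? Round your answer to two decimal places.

-A$0.43

Current fair forward for the remaining 18 months: F = S·e^((r − q)·T), (r − q) = 0.0362 − 0.0039 = 0.0323
F = 263.01 · e^(0.0323 × 18/12) = 263.01 × 1.049643 = 276.0666
Value of long forward = (F − K)·e^(−rT) = (276.0666 − 276.52) · e^(−0.0362·18/12)
= -0.4534 × 0.947148 = -0.43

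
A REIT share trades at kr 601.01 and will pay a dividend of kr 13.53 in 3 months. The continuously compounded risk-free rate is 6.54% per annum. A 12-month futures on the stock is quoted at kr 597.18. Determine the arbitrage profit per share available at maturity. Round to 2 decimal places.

kr 30.24 per share

PV(dividends) I = 13.53·e^(−0.0654·3/12) = 13.3106
Fair futures F* = (S − I)·e^(rT) = (601.01 − 13.3106)·e^0.065400 = 587.6994 × 1.067586 = 627.4197
Market kr 597.18 < fair 627.4197: forward underpriced → reverse cash-and-carry (short the stock, invest proceeds at r, pay the dividends, go long the forward).
Profit at T = |F_mkt − F*| = |597.18 − 627.4197| = kr 30.24 per share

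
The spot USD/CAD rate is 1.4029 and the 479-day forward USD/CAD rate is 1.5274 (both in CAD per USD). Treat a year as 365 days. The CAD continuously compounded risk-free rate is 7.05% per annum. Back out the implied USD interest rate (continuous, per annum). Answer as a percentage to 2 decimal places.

F = S·e^((r_CAD − r_USD)T) ⇒ r_USD = r_CAD − ln(F/S)/T
ln(1.5274/1.4029) = 0.085025; /(479/365) = 0.064789
r_USD = 0.0705 − 0.064789 = 0.005711
r_USD = 0.57%

0.57%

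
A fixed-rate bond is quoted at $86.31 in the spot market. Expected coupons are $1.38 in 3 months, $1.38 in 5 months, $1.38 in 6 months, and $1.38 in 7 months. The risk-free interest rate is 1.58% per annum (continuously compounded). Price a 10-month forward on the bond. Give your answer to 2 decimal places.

$81.90

PV(coupons) I = 1.38·e^(−0.0158·3/12) + 1.38·e^(−0.0158·5/12) + 1.38·e^(−0.0158·6/12) + 1.38·e^(−0.0158·7/12)
I = 1.3746 + 1.3709 + 1.3691 + 1.3673 = 5.4819
F = (S − I)·e^(rT) = (86.31 − 5.4819) · e^(0.0158·10/12)
= 80.8281 · e^0.013167 = 80.8281 × 1.013254 = $81.90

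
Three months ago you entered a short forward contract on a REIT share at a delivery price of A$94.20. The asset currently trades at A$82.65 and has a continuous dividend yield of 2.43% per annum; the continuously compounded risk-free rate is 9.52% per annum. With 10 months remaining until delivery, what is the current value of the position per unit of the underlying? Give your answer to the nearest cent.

A$6.02

Current fair forward for the remaining 10 months: F = S·e^((r − q)·T), (r − q) = 0.0952 − 0.0243 = 0.0709
F = 82.65 · e^(0.0709 × 10/12) = 82.65 × 1.060864 = 87.6804
Value of long forward = (F − K)·e^(−rT) = (87.6804 − 94.20) · e^(−0.0952·10/12)
= -6.5196 × 0.923732 = -6.02
Short position value = −(long value) = A$6.02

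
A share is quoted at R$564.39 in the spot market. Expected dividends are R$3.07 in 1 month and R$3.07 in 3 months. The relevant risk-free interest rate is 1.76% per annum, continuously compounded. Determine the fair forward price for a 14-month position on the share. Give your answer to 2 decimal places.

R$569.85

PV(dividends) I = 3.07·e^(−0.0176·1/12) + 3.07·e^(−0.0176·3/12)
I = 3.0655 + 3.0565 = 6.1220
F = (S − I)·e^(rT) = (564.39 − 6.1220) · e^(0.0176·14/12)
= 558.2680 · e^0.020533 = 558.2680 × 1.020745 = R$569.85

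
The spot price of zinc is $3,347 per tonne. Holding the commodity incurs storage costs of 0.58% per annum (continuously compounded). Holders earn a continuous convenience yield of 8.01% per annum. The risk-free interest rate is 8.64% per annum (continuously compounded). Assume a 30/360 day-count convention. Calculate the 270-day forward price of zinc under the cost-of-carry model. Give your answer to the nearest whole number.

Net carry = r + u − y = 0.0864 + 0.0058 − 0.0801 = 0.0121
F = S·e^((r+u−y)T) = 3347 · e^(0.0121 × 270/360) = 3347 · e^0.009075
= 3347 × 1.009116 = $3,378 per tonne

$3,378 per tonne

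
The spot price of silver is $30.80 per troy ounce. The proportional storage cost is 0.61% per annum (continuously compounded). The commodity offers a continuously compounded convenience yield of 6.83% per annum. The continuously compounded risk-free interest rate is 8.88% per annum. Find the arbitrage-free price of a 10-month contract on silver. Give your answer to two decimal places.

Net carry = r + u − y = 0.0888 + 0.0061 − 0.0683 = 0.0266
F = S·e^((r+u−y)T) = 30.80 · e^(0.0266 × 10/12) = 30.80 · e^0.022167
= 30.80 × 1.022415 = $31.49 per troy ounce

$31.49 per troy ounce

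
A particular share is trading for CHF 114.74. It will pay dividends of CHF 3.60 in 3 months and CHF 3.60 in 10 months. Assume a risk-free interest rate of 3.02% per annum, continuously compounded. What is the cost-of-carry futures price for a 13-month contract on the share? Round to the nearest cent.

CHF 111.24

PV(dividends) I = 3.60·e^(−0.0302·3/12) + 3.60·e^(−0.0302·10/12)
I = 3.5729 + 3.5105 = 7.0834
F = (S − I)·e^(rT) = (114.74 − 7.0834) · e^(0.0302·13/12)
= 107.6566 · e^0.032717 = 107.6566 × 1.033258 = CHF 111.24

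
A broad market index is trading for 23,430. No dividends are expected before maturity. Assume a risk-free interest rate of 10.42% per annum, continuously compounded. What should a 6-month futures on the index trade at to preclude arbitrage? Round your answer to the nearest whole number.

F = S·e^(rT) = 23430 · e^(0.1042 × 6/12)
= 23430 · e^0.052100 = 23430 × 1.053481
F = 24,683

24,683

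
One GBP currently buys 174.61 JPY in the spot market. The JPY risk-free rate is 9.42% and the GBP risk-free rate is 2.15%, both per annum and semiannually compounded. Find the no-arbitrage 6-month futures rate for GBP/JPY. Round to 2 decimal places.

180.89

By covered interest parity, F = S · (1+r_JPY/2)^(2T) / (1+r_GBP/2)^(2T)
= 174.61 × 1.047100 / 1.010750 = 174.61 × 1.035963
F = 180.89 JPY per GBP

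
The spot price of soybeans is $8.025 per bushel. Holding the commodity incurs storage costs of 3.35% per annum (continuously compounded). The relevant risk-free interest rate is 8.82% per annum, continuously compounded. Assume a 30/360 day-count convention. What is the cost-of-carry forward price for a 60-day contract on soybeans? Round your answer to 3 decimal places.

Net carry = r + u − y = 0.0882 + 0.0335 − 0.0000 = 0.1217
F = S·e^((r+u−y)T) = 8.025 · e^(0.1217 × 60/360) = 8.025 · e^0.020283
= 8.025 × 1.020490 = $8.189 per bushel

$8.189 per bushel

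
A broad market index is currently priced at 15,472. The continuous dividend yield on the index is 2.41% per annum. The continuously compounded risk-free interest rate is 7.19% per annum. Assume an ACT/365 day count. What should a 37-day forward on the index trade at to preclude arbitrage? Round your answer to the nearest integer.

15,547

F = S·e^((r − q)T) = 15472 · e^((0.0719 − 0.0241) × 37/365)
= 15472 · e^0.004845 = 15472 × 1.004857
F = 15,547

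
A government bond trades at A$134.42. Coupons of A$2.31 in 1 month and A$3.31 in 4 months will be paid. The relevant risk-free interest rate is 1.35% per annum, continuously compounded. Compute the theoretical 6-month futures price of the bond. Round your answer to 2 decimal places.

PV(coupons) I = 2.31·e^(−0.0135·1/12) + 3.31·e^(−0.0135·4/12)
I = 2.3074 + 3.2951 = 5.6025
F = (S − I)·e^(rT) = (134.42 − 5.6025) · e^(0.0135·6/12)
= 128.8175 · e^0.006750 = 128.8175 × 1.006773 = A$129.69

A$129.69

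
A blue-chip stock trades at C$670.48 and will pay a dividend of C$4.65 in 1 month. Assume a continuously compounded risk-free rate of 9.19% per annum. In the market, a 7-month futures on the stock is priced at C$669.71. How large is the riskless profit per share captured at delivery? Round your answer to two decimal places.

PV(dividends) I = 4.65·e^(−0.0919·1/12) = 4.6145
Fair futures F* = (S − I)·e^(rT) = (670.48 − 4.6145)·e^0.053608 = 665.8655 × 1.055071 = 702.5354
Market C$669.71 < fair 702.5354: forward underpriced → reverse cash-and-carry (short the stock, invest proceeds at r, pay the dividends, go long the forward).
Profit at T = |F_mkt − F*| = |669.71 − 702.5354| = C$32.83 per share

C$32.83 per share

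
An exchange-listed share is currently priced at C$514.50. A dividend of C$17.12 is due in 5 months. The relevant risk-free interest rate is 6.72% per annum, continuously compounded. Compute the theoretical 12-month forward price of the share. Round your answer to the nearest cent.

PV(dividends) I = 17.12·e^(−0.0672·5/12)
I = 16.6473
F = (S − I)·e^(rT) = (514.50 − 16.6473) · e^(0.0672·12/12)
= 497.8527 · e^0.067200 = 497.8527 × 1.069509 = C$532.46

C$532.46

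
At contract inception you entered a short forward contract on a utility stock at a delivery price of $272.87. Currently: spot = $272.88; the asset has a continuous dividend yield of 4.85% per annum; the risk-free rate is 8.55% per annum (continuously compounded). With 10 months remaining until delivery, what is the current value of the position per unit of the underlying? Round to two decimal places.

-$7.97

Current fair forward for the remaining 10 months: F = S·e^((r − q)·T), (r − q) = 0.0855 − 0.0485 = 0.0370
F = 272.88 · e^(0.0370 × 10/12) = 272.88 × 1.031314 = 281.4250
Value of long forward = (F − K)·e^(−rT) = (281.4250 − 272.87) · e^(−0.0855·10/12)
= 8.5550 × 0.931229 = 7.97
Short position value = −(long value) = -$7.97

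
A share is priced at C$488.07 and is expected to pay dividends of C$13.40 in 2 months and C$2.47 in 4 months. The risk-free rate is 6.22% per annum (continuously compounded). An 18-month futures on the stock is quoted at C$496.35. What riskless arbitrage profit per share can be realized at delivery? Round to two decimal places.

C$22.23 per share

PV(dividends) I = 13.40·e^(−0.0622·2/12) + 2.47·e^(−0.0622·4/12) = 15.6811
Fair futures F* = (S − I)·e^(rT) = (488.07 − 15.6811)·e^0.093300 = 472.3889 × 1.097791 = 518.5843
Market C$496.35 < fair 518.5843: forward underpriced → reverse cash-and-carry (short the stock, invest proceeds at r, pay the dividends, go long the forward).
Profit at T = |F_mkt − F*| = |496.35 − 518.5843| = C$22.23 per share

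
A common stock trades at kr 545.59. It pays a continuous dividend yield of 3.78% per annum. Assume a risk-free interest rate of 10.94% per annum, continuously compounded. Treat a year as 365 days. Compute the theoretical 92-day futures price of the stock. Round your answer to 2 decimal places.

F = S·e^((r − q)T) = 545.59 · e^((0.1094 − 0.0378) × 92/365)
= 545.59 · e^0.018047 = 545.59 × 1.018211
F = kr 555.53

kr 555.53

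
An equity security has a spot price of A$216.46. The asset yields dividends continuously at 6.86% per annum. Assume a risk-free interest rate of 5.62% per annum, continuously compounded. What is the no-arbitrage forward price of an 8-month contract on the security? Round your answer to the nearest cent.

F = S·e^((r − q)T) = 216.46 · e^((0.0562 − 0.0686) × 8/12)
= 216.46 · e^-0.008267 = 216.46 × 0.991767
F = A$214.68

A$214.68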